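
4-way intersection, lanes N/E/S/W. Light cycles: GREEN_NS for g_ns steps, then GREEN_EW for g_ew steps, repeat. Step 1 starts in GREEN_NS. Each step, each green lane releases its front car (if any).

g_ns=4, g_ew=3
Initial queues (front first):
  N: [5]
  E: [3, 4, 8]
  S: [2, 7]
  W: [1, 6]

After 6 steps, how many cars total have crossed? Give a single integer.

Step 1 [NS]: N:car5-GO,E:wait,S:car2-GO,W:wait | queues: N=0 E=3 S=1 W=2
Step 2 [NS]: N:empty,E:wait,S:car7-GO,W:wait | queues: N=0 E=3 S=0 W=2
Step 3 [NS]: N:empty,E:wait,S:empty,W:wait | queues: N=0 E=3 S=0 W=2
Step 4 [NS]: N:empty,E:wait,S:empty,W:wait | queues: N=0 E=3 S=0 W=2
Step 5 [EW]: N:wait,E:car3-GO,S:wait,W:car1-GO | queues: N=0 E=2 S=0 W=1
Step 6 [EW]: N:wait,E:car4-GO,S:wait,W:car6-GO | queues: N=0 E=1 S=0 W=0
Cars crossed by step 6: 7

Answer: 7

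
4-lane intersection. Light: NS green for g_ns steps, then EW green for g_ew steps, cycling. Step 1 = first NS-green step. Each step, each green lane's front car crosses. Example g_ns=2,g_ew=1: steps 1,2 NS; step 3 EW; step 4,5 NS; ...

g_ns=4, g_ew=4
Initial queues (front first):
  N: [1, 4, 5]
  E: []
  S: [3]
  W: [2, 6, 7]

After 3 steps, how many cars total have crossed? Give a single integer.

Answer: 4

Derivation:
Step 1 [NS]: N:car1-GO,E:wait,S:car3-GO,W:wait | queues: N=2 E=0 S=0 W=3
Step 2 [NS]: N:car4-GO,E:wait,S:empty,W:wait | queues: N=1 E=0 S=0 W=3
Step 3 [NS]: N:car5-GO,E:wait,S:empty,W:wait | queues: N=0 E=0 S=0 W=3
Cars crossed by step 3: 4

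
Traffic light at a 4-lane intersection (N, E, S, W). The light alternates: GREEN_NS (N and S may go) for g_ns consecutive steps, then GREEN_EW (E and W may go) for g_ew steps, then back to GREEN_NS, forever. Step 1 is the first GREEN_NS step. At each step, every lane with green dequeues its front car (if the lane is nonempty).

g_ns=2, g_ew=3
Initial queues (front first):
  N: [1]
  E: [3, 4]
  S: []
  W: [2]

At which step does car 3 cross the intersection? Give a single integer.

Step 1 [NS]: N:car1-GO,E:wait,S:empty,W:wait | queues: N=0 E=2 S=0 W=1
Step 2 [NS]: N:empty,E:wait,S:empty,W:wait | queues: N=0 E=2 S=0 W=1
Step 3 [EW]: N:wait,E:car3-GO,S:wait,W:car2-GO | queues: N=0 E=1 S=0 W=0
Step 4 [EW]: N:wait,E:car4-GO,S:wait,W:empty | queues: N=0 E=0 S=0 W=0
Car 3 crosses at step 3

3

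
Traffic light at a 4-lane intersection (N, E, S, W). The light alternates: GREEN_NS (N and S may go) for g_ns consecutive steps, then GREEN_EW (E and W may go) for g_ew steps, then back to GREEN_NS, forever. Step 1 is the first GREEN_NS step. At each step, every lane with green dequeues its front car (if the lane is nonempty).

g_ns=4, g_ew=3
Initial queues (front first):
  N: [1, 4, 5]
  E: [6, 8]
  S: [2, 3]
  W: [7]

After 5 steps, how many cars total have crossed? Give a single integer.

Step 1 [NS]: N:car1-GO,E:wait,S:car2-GO,W:wait | queues: N=2 E=2 S=1 W=1
Step 2 [NS]: N:car4-GO,E:wait,S:car3-GO,W:wait | queues: N=1 E=2 S=0 W=1
Step 3 [NS]: N:car5-GO,E:wait,S:empty,W:wait | queues: N=0 E=2 S=0 W=1
Step 4 [NS]: N:empty,E:wait,S:empty,W:wait | queues: N=0 E=2 S=0 W=1
Step 5 [EW]: N:wait,E:car6-GO,S:wait,W:car7-GO | queues: N=0 E=1 S=0 W=0
Cars crossed by step 5: 7

Answer: 7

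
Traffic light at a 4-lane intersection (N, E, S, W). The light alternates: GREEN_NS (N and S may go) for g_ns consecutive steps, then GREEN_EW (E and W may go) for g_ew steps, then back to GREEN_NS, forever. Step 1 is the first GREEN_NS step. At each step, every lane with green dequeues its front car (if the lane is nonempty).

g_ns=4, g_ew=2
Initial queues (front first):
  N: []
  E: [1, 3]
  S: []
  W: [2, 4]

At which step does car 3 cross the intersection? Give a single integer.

Step 1 [NS]: N:empty,E:wait,S:empty,W:wait | queues: N=0 E=2 S=0 W=2
Step 2 [NS]: N:empty,E:wait,S:empty,W:wait | queues: N=0 E=2 S=0 W=2
Step 3 [NS]: N:empty,E:wait,S:empty,W:wait | queues: N=0 E=2 S=0 W=2
Step 4 [NS]: N:empty,E:wait,S:empty,W:wait | queues: N=0 E=2 S=0 W=2
Step 5 [EW]: N:wait,E:car1-GO,S:wait,W:car2-GO | queues: N=0 E=1 S=0 W=1
Step 6 [EW]: N:wait,E:car3-GO,S:wait,W:car4-GO | queues: N=0 E=0 S=0 W=0
Car 3 crosses at step 6

6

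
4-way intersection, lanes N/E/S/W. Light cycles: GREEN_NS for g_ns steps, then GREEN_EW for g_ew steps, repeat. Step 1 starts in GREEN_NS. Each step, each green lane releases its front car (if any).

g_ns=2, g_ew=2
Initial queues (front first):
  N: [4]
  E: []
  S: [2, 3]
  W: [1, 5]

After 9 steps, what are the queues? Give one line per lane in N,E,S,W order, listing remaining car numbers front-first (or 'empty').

Step 1 [NS]: N:car4-GO,E:wait,S:car2-GO,W:wait | queues: N=0 E=0 S=1 W=2
Step 2 [NS]: N:empty,E:wait,S:car3-GO,W:wait | queues: N=0 E=0 S=0 W=2
Step 3 [EW]: N:wait,E:empty,S:wait,W:car1-GO | queues: N=0 E=0 S=0 W=1
Step 4 [EW]: N:wait,E:empty,S:wait,W:car5-GO | queues: N=0 E=0 S=0 W=0

N: empty
E: empty
S: empty
W: empty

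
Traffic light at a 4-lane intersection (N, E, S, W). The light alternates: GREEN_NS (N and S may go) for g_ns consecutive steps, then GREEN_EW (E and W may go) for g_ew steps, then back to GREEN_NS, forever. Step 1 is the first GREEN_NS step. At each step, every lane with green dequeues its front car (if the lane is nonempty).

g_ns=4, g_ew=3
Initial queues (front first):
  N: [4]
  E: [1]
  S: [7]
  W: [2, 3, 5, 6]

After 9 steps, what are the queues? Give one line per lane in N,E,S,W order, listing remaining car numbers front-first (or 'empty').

Step 1 [NS]: N:car4-GO,E:wait,S:car7-GO,W:wait | queues: N=0 E=1 S=0 W=4
Step 2 [NS]: N:empty,E:wait,S:empty,W:wait | queues: N=0 E=1 S=0 W=4
Step 3 [NS]: N:empty,E:wait,S:empty,W:wait | queues: N=0 E=1 S=0 W=4
Step 4 [NS]: N:empty,E:wait,S:empty,W:wait | queues: N=0 E=1 S=0 W=4
Step 5 [EW]: N:wait,E:car1-GO,S:wait,W:car2-GO | queues: N=0 E=0 S=0 W=3
Step 6 [EW]: N:wait,E:empty,S:wait,W:car3-GO | queues: N=0 E=0 S=0 W=2
Step 7 [EW]: N:wait,E:empty,S:wait,W:car5-GO | queues: N=0 E=0 S=0 W=1
Step 8 [NS]: N:empty,E:wait,S:empty,W:wait | queues: N=0 E=0 S=0 W=1
Step 9 [NS]: N:empty,E:wait,S:empty,W:wait | queues: N=0 E=0 S=0 W=1

N: empty
E: empty
S: empty
W: 6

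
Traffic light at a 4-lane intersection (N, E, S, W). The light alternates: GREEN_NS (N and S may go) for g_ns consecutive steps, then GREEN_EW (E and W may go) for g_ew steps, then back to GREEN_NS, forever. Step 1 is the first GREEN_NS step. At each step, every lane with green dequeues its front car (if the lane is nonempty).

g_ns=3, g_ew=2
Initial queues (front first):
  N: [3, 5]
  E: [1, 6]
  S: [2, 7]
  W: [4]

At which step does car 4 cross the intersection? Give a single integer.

Step 1 [NS]: N:car3-GO,E:wait,S:car2-GO,W:wait | queues: N=1 E=2 S=1 W=1
Step 2 [NS]: N:car5-GO,E:wait,S:car7-GO,W:wait | queues: N=0 E=2 S=0 W=1
Step 3 [NS]: N:empty,E:wait,S:empty,W:wait | queues: N=0 E=2 S=0 W=1
Step 4 [EW]: N:wait,E:car1-GO,S:wait,W:car4-GO | queues: N=0 E=1 S=0 W=0
Step 5 [EW]: N:wait,E:car6-GO,S:wait,W:empty | queues: N=0 E=0 S=0 W=0
Car 4 crosses at step 4

4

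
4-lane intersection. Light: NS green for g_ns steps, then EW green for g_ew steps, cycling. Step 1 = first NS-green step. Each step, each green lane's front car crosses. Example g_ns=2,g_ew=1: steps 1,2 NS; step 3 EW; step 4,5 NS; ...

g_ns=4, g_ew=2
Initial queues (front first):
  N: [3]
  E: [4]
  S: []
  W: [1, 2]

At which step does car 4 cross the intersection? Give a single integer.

Step 1 [NS]: N:car3-GO,E:wait,S:empty,W:wait | queues: N=0 E=1 S=0 W=2
Step 2 [NS]: N:empty,E:wait,S:empty,W:wait | queues: N=0 E=1 S=0 W=2
Step 3 [NS]: N:empty,E:wait,S:empty,W:wait | queues: N=0 E=1 S=0 W=2
Step 4 [NS]: N:empty,E:wait,S:empty,W:wait | queues: N=0 E=1 S=0 W=2
Step 5 [EW]: N:wait,E:car4-GO,S:wait,W:car1-GO | queues: N=0 E=0 S=0 W=1
Step 6 [EW]: N:wait,E:empty,S:wait,W:car2-GO | queues: N=0 E=0 S=0 W=0
Car 4 crosses at step 5

5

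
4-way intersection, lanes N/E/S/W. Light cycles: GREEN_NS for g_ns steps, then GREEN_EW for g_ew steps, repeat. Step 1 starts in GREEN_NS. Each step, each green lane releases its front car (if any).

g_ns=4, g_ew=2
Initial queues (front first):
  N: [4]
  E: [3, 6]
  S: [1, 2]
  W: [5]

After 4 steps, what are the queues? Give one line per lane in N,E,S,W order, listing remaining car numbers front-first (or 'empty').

Step 1 [NS]: N:car4-GO,E:wait,S:car1-GO,W:wait | queues: N=0 E=2 S=1 W=1
Step 2 [NS]: N:empty,E:wait,S:car2-GO,W:wait | queues: N=0 E=2 S=0 W=1
Step 3 [NS]: N:empty,E:wait,S:empty,W:wait | queues: N=0 E=2 S=0 W=1
Step 4 [NS]: N:empty,E:wait,S:empty,W:wait | queues: N=0 E=2 S=0 W=1

N: empty
E: 3 6
S: empty
W: 5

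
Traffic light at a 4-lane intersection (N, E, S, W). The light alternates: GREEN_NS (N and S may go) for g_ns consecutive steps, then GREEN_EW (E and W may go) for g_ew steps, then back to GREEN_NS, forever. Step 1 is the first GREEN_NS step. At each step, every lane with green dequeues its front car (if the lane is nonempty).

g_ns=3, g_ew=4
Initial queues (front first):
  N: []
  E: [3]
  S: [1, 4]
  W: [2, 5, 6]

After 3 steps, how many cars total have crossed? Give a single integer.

Answer: 2

Derivation:
Step 1 [NS]: N:empty,E:wait,S:car1-GO,W:wait | queues: N=0 E=1 S=1 W=3
Step 2 [NS]: N:empty,E:wait,S:car4-GO,W:wait | queues: N=0 E=1 S=0 W=3
Step 3 [NS]: N:empty,E:wait,S:empty,W:wait | queues: N=0 E=1 S=0 W=3
Cars crossed by step 3: 2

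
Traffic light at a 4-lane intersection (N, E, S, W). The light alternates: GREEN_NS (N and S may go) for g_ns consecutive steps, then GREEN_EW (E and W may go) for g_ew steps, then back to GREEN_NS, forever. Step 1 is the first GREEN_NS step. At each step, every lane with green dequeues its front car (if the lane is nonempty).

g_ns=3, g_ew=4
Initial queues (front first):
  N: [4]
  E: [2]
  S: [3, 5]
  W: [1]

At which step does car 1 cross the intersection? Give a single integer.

Step 1 [NS]: N:car4-GO,E:wait,S:car3-GO,W:wait | queues: N=0 E=1 S=1 W=1
Step 2 [NS]: N:empty,E:wait,S:car5-GO,W:wait | queues: N=0 E=1 S=0 W=1
Step 3 [NS]: N:empty,E:wait,S:empty,W:wait | queues: N=0 E=1 S=0 W=1
Step 4 [EW]: N:wait,E:car2-GO,S:wait,W:car1-GO | queues: N=0 E=0 S=0 W=0
Car 1 crosses at step 4

4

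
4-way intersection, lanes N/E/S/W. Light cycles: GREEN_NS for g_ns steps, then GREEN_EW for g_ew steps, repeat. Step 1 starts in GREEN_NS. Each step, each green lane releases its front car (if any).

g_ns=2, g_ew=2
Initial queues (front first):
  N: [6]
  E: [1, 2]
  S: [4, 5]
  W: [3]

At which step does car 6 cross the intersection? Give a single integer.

Step 1 [NS]: N:car6-GO,E:wait,S:car4-GO,W:wait | queues: N=0 E=2 S=1 W=1
Step 2 [NS]: N:empty,E:wait,S:car5-GO,W:wait | queues: N=0 E=2 S=0 W=1
Step 3 [EW]: N:wait,E:car1-GO,S:wait,W:car3-GO | queues: N=0 E=1 S=0 W=0
Step 4 [EW]: N:wait,E:car2-GO,S:wait,W:empty | queues: N=0 E=0 S=0 W=0
Car 6 crosses at step 1

1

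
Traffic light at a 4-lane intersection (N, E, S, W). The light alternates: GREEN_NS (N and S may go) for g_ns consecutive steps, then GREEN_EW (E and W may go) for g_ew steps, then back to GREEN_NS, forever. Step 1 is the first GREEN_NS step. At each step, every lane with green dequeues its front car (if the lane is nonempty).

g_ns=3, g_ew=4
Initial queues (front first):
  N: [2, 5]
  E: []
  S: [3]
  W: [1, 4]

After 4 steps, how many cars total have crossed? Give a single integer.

Step 1 [NS]: N:car2-GO,E:wait,S:car3-GO,W:wait | queues: N=1 E=0 S=0 W=2
Step 2 [NS]: N:car5-GO,E:wait,S:empty,W:wait | queues: N=0 E=0 S=0 W=2
Step 3 [NS]: N:empty,E:wait,S:empty,W:wait | queues: N=0 E=0 S=0 W=2
Step 4 [EW]: N:wait,E:empty,S:wait,W:car1-GO | queues: N=0 E=0 S=0 W=1
Cars crossed by step 4: 4

Answer: 4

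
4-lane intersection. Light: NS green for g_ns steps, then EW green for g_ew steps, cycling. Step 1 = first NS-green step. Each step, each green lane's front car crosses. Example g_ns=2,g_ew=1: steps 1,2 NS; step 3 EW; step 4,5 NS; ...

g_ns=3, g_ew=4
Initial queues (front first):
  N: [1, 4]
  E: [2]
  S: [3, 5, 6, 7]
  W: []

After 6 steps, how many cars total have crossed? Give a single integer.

Step 1 [NS]: N:car1-GO,E:wait,S:car3-GO,W:wait | queues: N=1 E=1 S=3 W=0
Step 2 [NS]: N:car4-GO,E:wait,S:car5-GO,W:wait | queues: N=0 E=1 S=2 W=0
Step 3 [NS]: N:empty,E:wait,S:car6-GO,W:wait | queues: N=0 E=1 S=1 W=0
Step 4 [EW]: N:wait,E:car2-GO,S:wait,W:empty | queues: N=0 E=0 S=1 W=0
Step 5 [EW]: N:wait,E:empty,S:wait,W:empty | queues: N=0 E=0 S=1 W=0
Step 6 [EW]: N:wait,E:empty,S:wait,W:empty | queues: N=0 E=0 S=1 W=0
Cars crossed by step 6: 6

Answer: 6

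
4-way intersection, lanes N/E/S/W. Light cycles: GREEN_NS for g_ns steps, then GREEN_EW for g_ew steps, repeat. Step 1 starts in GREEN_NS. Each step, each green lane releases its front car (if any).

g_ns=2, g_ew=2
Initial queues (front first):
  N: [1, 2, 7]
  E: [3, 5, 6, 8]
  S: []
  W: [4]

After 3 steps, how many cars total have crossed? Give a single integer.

Step 1 [NS]: N:car1-GO,E:wait,S:empty,W:wait | queues: N=2 E=4 S=0 W=1
Step 2 [NS]: N:car2-GO,E:wait,S:empty,W:wait | queues: N=1 E=4 S=0 W=1
Step 3 [EW]: N:wait,E:car3-GO,S:wait,W:car4-GO | queues: N=1 E=3 S=0 W=0
Cars crossed by step 3: 4

Answer: 4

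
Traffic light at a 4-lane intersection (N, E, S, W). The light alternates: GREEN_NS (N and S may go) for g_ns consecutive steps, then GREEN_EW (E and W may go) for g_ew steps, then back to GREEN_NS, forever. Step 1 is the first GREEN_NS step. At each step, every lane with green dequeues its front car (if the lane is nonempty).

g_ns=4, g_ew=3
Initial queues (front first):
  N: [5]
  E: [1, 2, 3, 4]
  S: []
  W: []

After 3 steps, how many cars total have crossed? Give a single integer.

Answer: 1

Derivation:
Step 1 [NS]: N:car5-GO,E:wait,S:empty,W:wait | queues: N=0 E=4 S=0 W=0
Step 2 [NS]: N:empty,E:wait,S:empty,W:wait | queues: N=0 E=4 S=0 W=0
Step 3 [NS]: N:empty,E:wait,S:empty,W:wait | queues: N=0 E=4 S=0 W=0
Cars crossed by step 3: 1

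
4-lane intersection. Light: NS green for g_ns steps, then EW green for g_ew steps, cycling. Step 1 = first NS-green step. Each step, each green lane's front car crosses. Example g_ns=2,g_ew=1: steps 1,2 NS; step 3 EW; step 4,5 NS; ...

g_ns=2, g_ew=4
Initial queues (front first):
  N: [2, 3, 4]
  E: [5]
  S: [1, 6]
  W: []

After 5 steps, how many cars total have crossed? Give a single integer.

Answer: 5

Derivation:
Step 1 [NS]: N:car2-GO,E:wait,S:car1-GO,W:wait | queues: N=2 E=1 S=1 W=0
Step 2 [NS]: N:car3-GO,E:wait,S:car6-GO,W:wait | queues: N=1 E=1 S=0 W=0
Step 3 [EW]: N:wait,E:car5-GO,S:wait,W:empty | queues: N=1 E=0 S=0 W=0
Step 4 [EW]: N:wait,E:empty,S:wait,W:empty | queues: N=1 E=0 S=0 W=0
Step 5 [EW]: N:wait,E:empty,S:wait,W:empty | queues: N=1 E=0 S=0 W=0
Cars crossed by step 5: 5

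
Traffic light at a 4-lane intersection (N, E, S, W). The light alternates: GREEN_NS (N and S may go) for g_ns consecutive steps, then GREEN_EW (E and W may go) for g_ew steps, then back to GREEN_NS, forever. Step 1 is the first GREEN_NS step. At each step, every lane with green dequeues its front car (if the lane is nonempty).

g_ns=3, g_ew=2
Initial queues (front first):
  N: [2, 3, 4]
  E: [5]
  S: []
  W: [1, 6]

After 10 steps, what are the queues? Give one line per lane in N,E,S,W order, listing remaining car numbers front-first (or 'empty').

Step 1 [NS]: N:car2-GO,E:wait,S:empty,W:wait | queues: N=2 E=1 S=0 W=2
Step 2 [NS]: N:car3-GO,E:wait,S:empty,W:wait | queues: N=1 E=1 S=0 W=2
Step 3 [NS]: N:car4-GO,E:wait,S:empty,W:wait | queues: N=0 E=1 S=0 W=2
Step 4 [EW]: N:wait,E:car5-GO,S:wait,W:car1-GO | queues: N=0 E=0 S=0 W=1
Step 5 [EW]: N:wait,E:empty,S:wait,W:car6-GO | queues: N=0 E=0 S=0 W=0

N: empty
E: empty
S: empty
W: empty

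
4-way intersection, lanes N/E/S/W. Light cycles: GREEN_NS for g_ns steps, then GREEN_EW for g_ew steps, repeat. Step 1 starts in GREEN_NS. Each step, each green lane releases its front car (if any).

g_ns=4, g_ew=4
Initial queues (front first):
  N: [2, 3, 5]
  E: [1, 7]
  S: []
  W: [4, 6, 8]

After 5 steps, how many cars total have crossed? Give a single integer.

Answer: 5

Derivation:
Step 1 [NS]: N:car2-GO,E:wait,S:empty,W:wait | queues: N=2 E=2 S=0 W=3
Step 2 [NS]: N:car3-GO,E:wait,S:empty,W:wait | queues: N=1 E=2 S=0 W=3
Step 3 [NS]: N:car5-GO,E:wait,S:empty,W:wait | queues: N=0 E=2 S=0 W=3
Step 4 [NS]: N:empty,E:wait,S:empty,W:wait | queues: N=0 E=2 S=0 W=3
Step 5 [EW]: N:wait,E:car1-GO,S:wait,W:car4-GO | queues: N=0 E=1 S=0 W=2
Cars crossed by step 5: 5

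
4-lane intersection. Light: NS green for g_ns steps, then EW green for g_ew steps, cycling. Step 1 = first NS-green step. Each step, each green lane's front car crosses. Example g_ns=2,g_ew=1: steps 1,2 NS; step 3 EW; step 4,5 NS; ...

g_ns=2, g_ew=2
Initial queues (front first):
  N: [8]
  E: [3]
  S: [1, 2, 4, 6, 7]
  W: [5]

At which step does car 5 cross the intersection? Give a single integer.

Step 1 [NS]: N:car8-GO,E:wait,S:car1-GO,W:wait | queues: N=0 E=1 S=4 W=1
Step 2 [NS]: N:empty,E:wait,S:car2-GO,W:wait | queues: N=0 E=1 S=3 W=1
Step 3 [EW]: N:wait,E:car3-GO,S:wait,W:car5-GO | queues: N=0 E=0 S=3 W=0
Step 4 [EW]: N:wait,E:empty,S:wait,W:empty | queues: N=0 E=0 S=3 W=0
Step 5 [NS]: N:empty,E:wait,S:car4-GO,W:wait | queues: N=0 E=0 S=2 W=0
Step 6 [NS]: N:empty,E:wait,S:car6-GO,W:wait | queues: N=0 E=0 S=1 W=0
Step 7 [EW]: N:wait,E:empty,S:wait,W:empty | queues: N=0 E=0 S=1 W=0
Step 8 [EW]: N:wait,E:empty,S:wait,W:empty | queues: N=0 E=0 S=1 W=0
Step 9 [NS]: N:empty,E:wait,S:car7-GO,W:wait | queues: N=0 E=0 S=0 W=0
Car 5 crosses at step 3

3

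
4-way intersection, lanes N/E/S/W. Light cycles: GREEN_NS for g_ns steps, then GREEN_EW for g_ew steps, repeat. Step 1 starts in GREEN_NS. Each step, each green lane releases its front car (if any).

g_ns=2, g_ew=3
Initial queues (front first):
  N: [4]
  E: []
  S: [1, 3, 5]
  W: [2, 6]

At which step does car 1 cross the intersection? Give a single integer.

Step 1 [NS]: N:car4-GO,E:wait,S:car1-GO,W:wait | queues: N=0 E=0 S=2 W=2
Step 2 [NS]: N:empty,E:wait,S:car3-GO,W:wait | queues: N=0 E=0 S=1 W=2
Step 3 [EW]: N:wait,E:empty,S:wait,W:car2-GO | queues: N=0 E=0 S=1 W=1
Step 4 [EW]: N:wait,E:empty,S:wait,W:car6-GO | queues: N=0 E=0 S=1 W=0
Step 5 [EW]: N:wait,E:empty,S:wait,W:empty | queues: N=0 E=0 S=1 W=0
Step 6 [NS]: N:empty,E:wait,S:car5-GO,W:wait | queues: N=0 E=0 S=0 W=0
Car 1 crosses at step 1

1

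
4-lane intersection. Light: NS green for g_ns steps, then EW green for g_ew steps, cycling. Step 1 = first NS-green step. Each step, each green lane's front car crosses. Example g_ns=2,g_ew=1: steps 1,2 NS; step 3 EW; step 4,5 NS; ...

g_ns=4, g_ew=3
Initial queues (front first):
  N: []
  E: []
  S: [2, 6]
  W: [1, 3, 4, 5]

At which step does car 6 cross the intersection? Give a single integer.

Step 1 [NS]: N:empty,E:wait,S:car2-GO,W:wait | queues: N=0 E=0 S=1 W=4
Step 2 [NS]: N:empty,E:wait,S:car6-GO,W:wait | queues: N=0 E=0 S=0 W=4
Step 3 [NS]: N:empty,E:wait,S:empty,W:wait | queues: N=0 E=0 S=0 W=4
Step 4 [NS]: N:empty,E:wait,S:empty,W:wait | queues: N=0 E=0 S=0 W=4
Step 5 [EW]: N:wait,E:empty,S:wait,W:car1-GO | queues: N=0 E=0 S=0 W=3
Step 6 [EW]: N:wait,E:empty,S:wait,W:car3-GO | queues: N=0 E=0 S=0 W=2
Step 7 [EW]: N:wait,E:empty,S:wait,W:car4-GO | queues: N=0 E=0 S=0 W=1
Step 8 [NS]: N:empty,E:wait,S:empty,W:wait | queues: N=0 E=0 S=0 W=1
Step 9 [NS]: N:empty,E:wait,S:empty,W:wait | queues: N=0 E=0 S=0 W=1
Step 10 [NS]: N:empty,E:wait,S:empty,W:wait | queues: N=0 E=0 S=0 W=1
Step 11 [NS]: N:empty,E:wait,S:empty,W:wait | queues: N=0 E=0 S=0 W=1
Step 12 [EW]: N:wait,E:empty,S:wait,W:car5-GO | queues: N=0 E=0 S=0 W=0
Car 6 crosses at step 2

2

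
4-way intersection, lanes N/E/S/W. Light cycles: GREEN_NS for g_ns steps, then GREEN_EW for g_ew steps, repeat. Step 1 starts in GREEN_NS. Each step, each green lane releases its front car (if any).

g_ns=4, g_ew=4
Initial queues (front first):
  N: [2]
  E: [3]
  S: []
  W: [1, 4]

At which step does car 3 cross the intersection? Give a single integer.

Step 1 [NS]: N:car2-GO,E:wait,S:empty,W:wait | queues: N=0 E=1 S=0 W=2
Step 2 [NS]: N:empty,E:wait,S:empty,W:wait | queues: N=0 E=1 S=0 W=2
Step 3 [NS]: N:empty,E:wait,S:empty,W:wait | queues: N=0 E=1 S=0 W=2
Step 4 [NS]: N:empty,E:wait,S:empty,W:wait | queues: N=0 E=1 S=0 W=2
Step 5 [EW]: N:wait,E:car3-GO,S:wait,W:car1-GO | queues: N=0 E=0 S=0 W=1
Step 6 [EW]: N:wait,E:empty,S:wait,W:car4-GO | queues: N=0 E=0 S=0 W=0
Car 3 crosses at step 5

5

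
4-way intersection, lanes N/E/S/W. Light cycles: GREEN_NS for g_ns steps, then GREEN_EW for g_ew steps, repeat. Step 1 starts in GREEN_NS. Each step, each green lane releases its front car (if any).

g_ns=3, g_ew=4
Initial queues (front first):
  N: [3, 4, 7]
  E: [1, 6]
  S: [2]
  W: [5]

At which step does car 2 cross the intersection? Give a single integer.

Step 1 [NS]: N:car3-GO,E:wait,S:car2-GO,W:wait | queues: N=2 E=2 S=0 W=1
Step 2 [NS]: N:car4-GO,E:wait,S:empty,W:wait | queues: N=1 E=2 S=0 W=1
Step 3 [NS]: N:car7-GO,E:wait,S:empty,W:wait | queues: N=0 E=2 S=0 W=1
Step 4 [EW]: N:wait,E:car1-GO,S:wait,W:car5-GO | queues: N=0 E=1 S=0 W=0
Step 5 [EW]: N:wait,E:car6-GO,S:wait,W:empty | queues: N=0 E=0 S=0 W=0
Car 2 crosses at step 1

1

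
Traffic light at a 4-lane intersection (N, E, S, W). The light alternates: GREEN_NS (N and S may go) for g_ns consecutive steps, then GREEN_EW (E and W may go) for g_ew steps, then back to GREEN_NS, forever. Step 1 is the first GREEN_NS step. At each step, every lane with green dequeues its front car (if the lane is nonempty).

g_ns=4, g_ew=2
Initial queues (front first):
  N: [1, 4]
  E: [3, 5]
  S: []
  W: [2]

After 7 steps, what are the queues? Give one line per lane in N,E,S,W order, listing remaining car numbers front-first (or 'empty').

Step 1 [NS]: N:car1-GO,E:wait,S:empty,W:wait | queues: N=1 E=2 S=0 W=1
Step 2 [NS]: N:car4-GO,E:wait,S:empty,W:wait | queues: N=0 E=2 S=0 W=1
Step 3 [NS]: N:empty,E:wait,S:empty,W:wait | queues: N=0 E=2 S=0 W=1
Step 4 [NS]: N:empty,E:wait,S:empty,W:wait | queues: N=0 E=2 S=0 W=1
Step 5 [EW]: N:wait,E:car3-GO,S:wait,W:car2-GO | queues: N=0 E=1 S=0 W=0
Step 6 [EW]: N:wait,E:car5-GO,S:wait,W:empty | queues: N=0 E=0 S=0 W=0

N: empty
E: empty
S: empty
W: empty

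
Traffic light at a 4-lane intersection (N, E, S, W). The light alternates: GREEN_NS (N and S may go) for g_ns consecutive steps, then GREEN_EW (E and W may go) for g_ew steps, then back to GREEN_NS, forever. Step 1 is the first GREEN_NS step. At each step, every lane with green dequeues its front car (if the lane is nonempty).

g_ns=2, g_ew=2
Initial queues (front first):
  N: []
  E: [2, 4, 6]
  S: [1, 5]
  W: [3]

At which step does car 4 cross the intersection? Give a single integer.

Step 1 [NS]: N:empty,E:wait,S:car1-GO,W:wait | queues: N=0 E=3 S=1 W=1
Step 2 [NS]: N:empty,E:wait,S:car5-GO,W:wait | queues: N=0 E=3 S=0 W=1
Step 3 [EW]: N:wait,E:car2-GO,S:wait,W:car3-GO | queues: N=0 E=2 S=0 W=0
Step 4 [EW]: N:wait,E:car4-GO,S:wait,W:empty | queues: N=0 E=1 S=0 W=0
Step 5 [NS]: N:empty,E:wait,S:empty,W:wait | queues: N=0 E=1 S=0 W=0
Step 6 [NS]: N:empty,E:wait,S:empty,W:wait | queues: N=0 E=1 S=0 W=0
Step 7 [EW]: N:wait,E:car6-GO,S:wait,W:empty | queues: N=0 E=0 S=0 W=0
Car 4 crosses at step 4

4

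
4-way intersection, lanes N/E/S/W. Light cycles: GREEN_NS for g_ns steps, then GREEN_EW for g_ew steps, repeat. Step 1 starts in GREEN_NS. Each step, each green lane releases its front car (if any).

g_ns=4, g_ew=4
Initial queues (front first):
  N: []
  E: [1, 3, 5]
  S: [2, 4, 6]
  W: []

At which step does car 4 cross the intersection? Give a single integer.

Step 1 [NS]: N:empty,E:wait,S:car2-GO,W:wait | queues: N=0 E=3 S=2 W=0
Step 2 [NS]: N:empty,E:wait,S:car4-GO,W:wait | queues: N=0 E=3 S=1 W=0
Step 3 [NS]: N:empty,E:wait,S:car6-GO,W:wait | queues: N=0 E=3 S=0 W=0
Step 4 [NS]: N:empty,E:wait,S:empty,W:wait | queues: N=0 E=3 S=0 W=0
Step 5 [EW]: N:wait,E:car1-GO,S:wait,W:empty | queues: N=0 E=2 S=0 W=0
Step 6 [EW]: N:wait,E:car3-GO,S:wait,W:empty | queues: N=0 E=1 S=0 W=0
Step 7 [EW]: N:wait,E:car5-GO,S:wait,W:empty | queues: N=0 E=0 S=0 W=0
Car 4 crosses at step 2

2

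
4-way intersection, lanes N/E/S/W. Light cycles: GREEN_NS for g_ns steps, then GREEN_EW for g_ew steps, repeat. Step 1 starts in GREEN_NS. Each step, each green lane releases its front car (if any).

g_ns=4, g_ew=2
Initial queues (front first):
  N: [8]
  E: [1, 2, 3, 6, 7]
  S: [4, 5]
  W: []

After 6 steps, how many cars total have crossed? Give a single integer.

Answer: 5

Derivation:
Step 1 [NS]: N:car8-GO,E:wait,S:car4-GO,W:wait | queues: N=0 E=5 S=1 W=0
Step 2 [NS]: N:empty,E:wait,S:car5-GO,W:wait | queues: N=0 E=5 S=0 W=0
Step 3 [NS]: N:empty,E:wait,S:empty,W:wait | queues: N=0 E=5 S=0 W=0
Step 4 [NS]: N:empty,E:wait,S:empty,W:wait | queues: N=0 E=5 S=0 W=0
Step 5 [EW]: N:wait,E:car1-GO,S:wait,W:empty | queues: N=0 E=4 S=0 W=0
Step 6 [EW]: N:wait,E:car2-GO,S:wait,W:empty | queues: N=0 E=3 S=0 W=0
Cars crossed by step 6: 5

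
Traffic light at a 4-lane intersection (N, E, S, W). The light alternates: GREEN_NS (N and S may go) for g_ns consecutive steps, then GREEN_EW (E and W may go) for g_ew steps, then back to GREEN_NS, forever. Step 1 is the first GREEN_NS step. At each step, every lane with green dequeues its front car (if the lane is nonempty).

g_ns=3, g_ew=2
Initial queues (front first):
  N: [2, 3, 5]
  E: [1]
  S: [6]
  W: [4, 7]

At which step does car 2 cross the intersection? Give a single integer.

Step 1 [NS]: N:car2-GO,E:wait,S:car6-GO,W:wait | queues: N=2 E=1 S=0 W=2
Step 2 [NS]: N:car3-GO,E:wait,S:empty,W:wait | queues: N=1 E=1 S=0 W=2
Step 3 [NS]: N:car5-GO,E:wait,S:empty,W:wait | queues: N=0 E=1 S=0 W=2
Step 4 [EW]: N:wait,E:car1-GO,S:wait,W:car4-GO | queues: N=0 E=0 S=0 W=1
Step 5 [EW]: N:wait,E:empty,S:wait,W:car7-GO | queues: N=0 E=0 S=0 W=0
Car 2 crosses at step 1

1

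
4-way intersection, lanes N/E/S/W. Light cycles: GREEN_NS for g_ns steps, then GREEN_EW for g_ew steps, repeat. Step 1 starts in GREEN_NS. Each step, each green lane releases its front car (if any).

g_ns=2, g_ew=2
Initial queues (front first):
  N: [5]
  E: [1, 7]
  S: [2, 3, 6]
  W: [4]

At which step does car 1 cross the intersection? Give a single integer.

Step 1 [NS]: N:car5-GO,E:wait,S:car2-GO,W:wait | queues: N=0 E=2 S=2 W=1
Step 2 [NS]: N:empty,E:wait,S:car3-GO,W:wait | queues: N=0 E=2 S=1 W=1
Step 3 [EW]: N:wait,E:car1-GO,S:wait,W:car4-GO | queues: N=0 E=1 S=1 W=0
Step 4 [EW]: N:wait,E:car7-GO,S:wait,W:empty | queues: N=0 E=0 S=1 W=0
Step 5 [NS]: N:empty,E:wait,S:car6-GO,W:wait | queues: N=0 E=0 S=0 W=0
Car 1 crosses at step 3

3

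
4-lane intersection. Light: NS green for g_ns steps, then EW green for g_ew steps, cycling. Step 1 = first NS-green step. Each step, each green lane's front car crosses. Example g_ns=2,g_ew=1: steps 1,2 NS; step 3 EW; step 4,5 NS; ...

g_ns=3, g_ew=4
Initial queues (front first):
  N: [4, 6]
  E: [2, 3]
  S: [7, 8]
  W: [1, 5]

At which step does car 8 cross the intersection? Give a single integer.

Step 1 [NS]: N:car4-GO,E:wait,S:car7-GO,W:wait | queues: N=1 E=2 S=1 W=2
Step 2 [NS]: N:car6-GO,E:wait,S:car8-GO,W:wait | queues: N=0 E=2 S=0 W=2
Step 3 [NS]: N:empty,E:wait,S:empty,W:wait | queues: N=0 E=2 S=0 W=2
Step 4 [EW]: N:wait,E:car2-GO,S:wait,W:car1-GO | queues: N=0 E=1 S=0 W=1
Step 5 [EW]: N:wait,E:car3-GO,S:wait,W:car5-GO | queues: N=0 E=0 S=0 W=0
Car 8 crosses at step 2

2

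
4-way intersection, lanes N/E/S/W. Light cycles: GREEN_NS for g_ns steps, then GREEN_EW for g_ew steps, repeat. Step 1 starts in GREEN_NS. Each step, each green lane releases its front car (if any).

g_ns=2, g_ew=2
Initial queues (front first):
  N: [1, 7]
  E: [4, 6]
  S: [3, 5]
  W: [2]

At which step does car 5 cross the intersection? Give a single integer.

Step 1 [NS]: N:car1-GO,E:wait,S:car3-GO,W:wait | queues: N=1 E=2 S=1 W=1
Step 2 [NS]: N:car7-GO,E:wait,S:car5-GO,W:wait | queues: N=0 E=2 S=0 W=1
Step 3 [EW]: N:wait,E:car4-GO,S:wait,W:car2-GO | queues: N=0 E=1 S=0 W=0
Step 4 [EW]: N:wait,E:car6-GO,S:wait,W:empty | queues: N=0 E=0 S=0 W=0
Car 5 crosses at step 2

2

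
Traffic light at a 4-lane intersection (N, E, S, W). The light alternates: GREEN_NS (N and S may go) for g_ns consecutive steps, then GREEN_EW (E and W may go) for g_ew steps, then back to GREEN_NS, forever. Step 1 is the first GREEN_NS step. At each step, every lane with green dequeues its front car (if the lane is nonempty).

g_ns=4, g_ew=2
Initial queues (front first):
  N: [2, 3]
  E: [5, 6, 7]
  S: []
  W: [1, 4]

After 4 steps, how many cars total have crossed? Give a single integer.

Answer: 2

Derivation:
Step 1 [NS]: N:car2-GO,E:wait,S:empty,W:wait | queues: N=1 E=3 S=0 W=2
Step 2 [NS]: N:car3-GO,E:wait,S:empty,W:wait | queues: N=0 E=3 S=0 W=2
Step 3 [NS]: N:empty,E:wait,S:empty,W:wait | queues: N=0 E=3 S=0 W=2
Step 4 [NS]: N:empty,E:wait,S:empty,W:wait | queues: N=0 E=3 S=0 W=2
Cars crossed by step 4: 2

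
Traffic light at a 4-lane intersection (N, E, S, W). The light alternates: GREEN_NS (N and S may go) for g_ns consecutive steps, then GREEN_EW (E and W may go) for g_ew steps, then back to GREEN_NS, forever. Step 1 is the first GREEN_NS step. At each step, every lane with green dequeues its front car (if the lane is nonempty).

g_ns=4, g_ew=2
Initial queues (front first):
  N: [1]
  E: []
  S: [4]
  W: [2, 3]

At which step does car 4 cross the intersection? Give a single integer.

Step 1 [NS]: N:car1-GO,E:wait,S:car4-GO,W:wait | queues: N=0 E=0 S=0 W=2
Step 2 [NS]: N:empty,E:wait,S:empty,W:wait | queues: N=0 E=0 S=0 W=2
Step 3 [NS]: N:empty,E:wait,S:empty,W:wait | queues: N=0 E=0 S=0 W=2
Step 4 [NS]: N:empty,E:wait,S:empty,W:wait | queues: N=0 E=0 S=0 W=2
Step 5 [EW]: N:wait,E:empty,S:wait,W:car2-GO | queues: N=0 E=0 S=0 W=1
Step 6 [EW]: N:wait,E:empty,S:wait,W:car3-GO | queues: N=0 E=0 S=0 W=0
Car 4 crosses at step 1

1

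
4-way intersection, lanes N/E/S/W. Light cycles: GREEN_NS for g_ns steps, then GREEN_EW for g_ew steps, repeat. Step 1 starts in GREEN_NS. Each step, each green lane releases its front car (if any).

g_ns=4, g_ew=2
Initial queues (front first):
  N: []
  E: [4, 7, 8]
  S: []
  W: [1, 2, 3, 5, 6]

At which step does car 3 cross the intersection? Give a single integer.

Step 1 [NS]: N:empty,E:wait,S:empty,W:wait | queues: N=0 E=3 S=0 W=5
Step 2 [NS]: N:empty,E:wait,S:empty,W:wait | queues: N=0 E=3 S=0 W=5
Step 3 [NS]: N:empty,E:wait,S:empty,W:wait | queues: N=0 E=3 S=0 W=5
Step 4 [NS]: N:empty,E:wait,S:empty,W:wait | queues: N=0 E=3 S=0 W=5
Step 5 [EW]: N:wait,E:car4-GO,S:wait,W:car1-GO | queues: N=0 E=2 S=0 W=4
Step 6 [EW]: N:wait,E:car7-GO,S:wait,W:car2-GO | queues: N=0 E=1 S=0 W=3
Step 7 [NS]: N:empty,E:wait,S:empty,W:wait | queues: N=0 E=1 S=0 W=3
Step 8 [NS]: N:empty,E:wait,S:empty,W:wait | queues: N=0 E=1 S=0 W=3
Step 9 [NS]: N:empty,E:wait,S:empty,W:wait | queues: N=0 E=1 S=0 W=3
Step 10 [NS]: N:empty,E:wait,S:empty,W:wait | queues: N=0 E=1 S=0 W=3
Step 11 [EW]: N:wait,E:car8-GO,S:wait,W:car3-GO | queues: N=0 E=0 S=0 W=2
Step 12 [EW]: N:wait,E:empty,S:wait,W:car5-GO | queues: N=0 E=0 S=0 W=1
Step 13 [NS]: N:empty,E:wait,S:empty,W:wait | queues: N=0 E=0 S=0 W=1
Step 14 [NS]: N:empty,E:wait,S:empty,W:wait | queues: N=0 E=0 S=0 W=1
Step 15 [NS]: N:empty,E:wait,S:empty,W:wait | queues: N=0 E=0 S=0 W=1
Step 16 [NS]: N:empty,E:wait,S:empty,W:wait | queues: N=0 E=0 S=0 W=1
Step 17 [EW]: N:wait,E:empty,S:wait,W:car6-GO | queues: N=0 E=0 S=0 W=0
Car 3 crosses at step 11

11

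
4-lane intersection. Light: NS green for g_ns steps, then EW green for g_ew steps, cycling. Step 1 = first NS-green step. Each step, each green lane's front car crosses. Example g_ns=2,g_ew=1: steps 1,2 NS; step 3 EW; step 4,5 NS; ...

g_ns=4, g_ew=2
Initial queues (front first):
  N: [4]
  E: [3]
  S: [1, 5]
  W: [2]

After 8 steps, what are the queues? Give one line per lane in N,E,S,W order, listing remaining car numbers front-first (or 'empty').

Step 1 [NS]: N:car4-GO,E:wait,S:car1-GO,W:wait | queues: N=0 E=1 S=1 W=1
Step 2 [NS]: N:empty,E:wait,S:car5-GO,W:wait | queues: N=0 E=1 S=0 W=1
Step 3 [NS]: N:empty,E:wait,S:empty,W:wait | queues: N=0 E=1 S=0 W=1
Step 4 [NS]: N:empty,E:wait,S:empty,W:wait | queues: N=0 E=1 S=0 W=1
Step 5 [EW]: N:wait,E:car3-GO,S:wait,W:car2-GO | queues: N=0 E=0 S=0 W=0

N: empty
E: empty
S: empty
W: empty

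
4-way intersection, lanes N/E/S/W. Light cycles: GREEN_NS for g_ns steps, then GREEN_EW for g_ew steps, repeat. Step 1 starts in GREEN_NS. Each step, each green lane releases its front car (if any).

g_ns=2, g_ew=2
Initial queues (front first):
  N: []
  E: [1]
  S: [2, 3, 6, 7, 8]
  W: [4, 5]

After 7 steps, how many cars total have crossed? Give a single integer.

Step 1 [NS]: N:empty,E:wait,S:car2-GO,W:wait | queues: N=0 E=1 S=4 W=2
Step 2 [NS]: N:empty,E:wait,S:car3-GO,W:wait | queues: N=0 E=1 S=3 W=2
Step 3 [EW]: N:wait,E:car1-GO,S:wait,W:car4-GO | queues: N=0 E=0 S=3 W=1
Step 4 [EW]: N:wait,E:empty,S:wait,W:car5-GO | queues: N=0 E=0 S=3 W=0
Step 5 [NS]: N:empty,E:wait,S:car6-GO,W:wait | queues: N=0 E=0 S=2 W=0
Step 6 [NS]: N:empty,E:wait,S:car7-GO,W:wait | queues: N=0 E=0 S=1 W=0
Step 7 [EW]: N:wait,E:empty,S:wait,W:empty | queues: N=0 E=0 S=1 W=0
Cars crossed by step 7: 7

Answer: 7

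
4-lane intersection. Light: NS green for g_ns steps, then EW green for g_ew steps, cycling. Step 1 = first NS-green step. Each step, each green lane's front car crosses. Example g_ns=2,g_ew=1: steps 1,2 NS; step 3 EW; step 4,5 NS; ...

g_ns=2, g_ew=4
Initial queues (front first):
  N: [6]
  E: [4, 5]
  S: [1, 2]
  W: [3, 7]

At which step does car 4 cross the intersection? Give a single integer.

Step 1 [NS]: N:car6-GO,E:wait,S:car1-GO,W:wait | queues: N=0 E=2 S=1 W=2
Step 2 [NS]: N:empty,E:wait,S:car2-GO,W:wait | queues: N=0 E=2 S=0 W=2
Step 3 [EW]: N:wait,E:car4-GO,S:wait,W:car3-GO | queues: N=0 E=1 S=0 W=1
Step 4 [EW]: N:wait,E:car5-GO,S:wait,W:car7-GO | queues: N=0 E=0 S=0 W=0
Car 4 crosses at step 3

3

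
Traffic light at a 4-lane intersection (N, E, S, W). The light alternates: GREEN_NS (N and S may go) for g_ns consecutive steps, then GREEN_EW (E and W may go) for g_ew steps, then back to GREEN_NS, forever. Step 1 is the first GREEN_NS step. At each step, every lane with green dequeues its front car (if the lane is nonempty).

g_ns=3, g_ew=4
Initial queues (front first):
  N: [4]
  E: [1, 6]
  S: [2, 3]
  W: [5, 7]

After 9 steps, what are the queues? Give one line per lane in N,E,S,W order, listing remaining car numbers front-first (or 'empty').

Step 1 [NS]: N:car4-GO,E:wait,S:car2-GO,W:wait | queues: N=0 E=2 S=1 W=2
Step 2 [NS]: N:empty,E:wait,S:car3-GO,W:wait | queues: N=0 E=2 S=0 W=2
Step 3 [NS]: N:empty,E:wait,S:empty,W:wait | queues: N=0 E=2 S=0 W=2
Step 4 [EW]: N:wait,E:car1-GO,S:wait,W:car5-GO | queues: N=0 E=1 S=0 W=1
Step 5 [EW]: N:wait,E:car6-GO,S:wait,W:car7-GO | queues: N=0 E=0 S=0 W=0

N: empty
E: empty
S: empty
W: empty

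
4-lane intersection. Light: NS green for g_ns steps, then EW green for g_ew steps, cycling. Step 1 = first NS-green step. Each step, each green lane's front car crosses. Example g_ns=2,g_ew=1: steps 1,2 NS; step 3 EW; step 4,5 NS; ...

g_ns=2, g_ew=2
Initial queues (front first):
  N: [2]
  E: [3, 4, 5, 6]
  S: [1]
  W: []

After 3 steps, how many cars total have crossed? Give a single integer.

Step 1 [NS]: N:car2-GO,E:wait,S:car1-GO,W:wait | queues: N=0 E=4 S=0 W=0
Step 2 [NS]: N:empty,E:wait,S:empty,W:wait | queues: N=0 E=4 S=0 W=0
Step 3 [EW]: N:wait,E:car3-GO,S:wait,W:empty | queues: N=0 E=3 S=0 W=0
Cars crossed by step 3: 3

Answer: 3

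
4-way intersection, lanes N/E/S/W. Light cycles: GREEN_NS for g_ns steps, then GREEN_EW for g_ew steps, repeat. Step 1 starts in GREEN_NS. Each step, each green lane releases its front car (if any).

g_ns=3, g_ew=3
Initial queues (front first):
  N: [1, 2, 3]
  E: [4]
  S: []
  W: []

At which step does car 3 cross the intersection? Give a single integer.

Step 1 [NS]: N:car1-GO,E:wait,S:empty,W:wait | queues: N=2 E=1 S=0 W=0
Step 2 [NS]: N:car2-GO,E:wait,S:empty,W:wait | queues: N=1 E=1 S=0 W=0
Step 3 [NS]: N:car3-GO,E:wait,S:empty,W:wait | queues: N=0 E=1 S=0 W=0
Step 4 [EW]: N:wait,E:car4-GO,S:wait,W:empty | queues: N=0 E=0 S=0 W=0
Car 3 crosses at step 3

3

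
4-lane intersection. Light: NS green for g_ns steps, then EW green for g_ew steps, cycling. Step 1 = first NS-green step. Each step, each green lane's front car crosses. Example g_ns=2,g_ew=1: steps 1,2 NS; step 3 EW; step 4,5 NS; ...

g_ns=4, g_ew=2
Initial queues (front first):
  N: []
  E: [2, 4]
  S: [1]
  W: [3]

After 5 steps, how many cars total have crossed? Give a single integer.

Step 1 [NS]: N:empty,E:wait,S:car1-GO,W:wait | queues: N=0 E=2 S=0 W=1
Step 2 [NS]: N:empty,E:wait,S:empty,W:wait | queues: N=0 E=2 S=0 W=1
Step 3 [NS]: N:empty,E:wait,S:empty,W:wait | queues: N=0 E=2 S=0 W=1
Step 4 [NS]: N:empty,E:wait,S:empty,W:wait | queues: N=0 E=2 S=0 W=1
Step 5 [EW]: N:wait,E:car2-GO,S:wait,W:car3-GO | queues: N=0 E=1 S=0 W=0
Cars crossed by step 5: 3

Answer: 3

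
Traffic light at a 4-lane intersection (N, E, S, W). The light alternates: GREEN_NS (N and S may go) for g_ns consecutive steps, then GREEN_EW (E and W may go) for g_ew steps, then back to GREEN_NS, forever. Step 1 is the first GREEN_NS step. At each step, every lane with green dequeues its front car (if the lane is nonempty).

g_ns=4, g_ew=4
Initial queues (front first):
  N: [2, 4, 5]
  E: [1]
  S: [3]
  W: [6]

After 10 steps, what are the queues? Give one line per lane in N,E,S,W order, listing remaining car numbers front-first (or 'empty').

Step 1 [NS]: N:car2-GO,E:wait,S:car3-GO,W:wait | queues: N=2 E=1 S=0 W=1
Step 2 [NS]: N:car4-GO,E:wait,S:empty,W:wait | queues: N=1 E=1 S=0 W=1
Step 3 [NS]: N:car5-GO,E:wait,S:empty,W:wait | queues: N=0 E=1 S=0 W=1
Step 4 [NS]: N:empty,E:wait,S:empty,W:wait | queues: N=0 E=1 S=0 W=1
Step 5 [EW]: N:wait,E:car1-GO,S:wait,W:car6-GO | queues: N=0 E=0 S=0 W=0

N: empty
E: empty
S: empty
W: empty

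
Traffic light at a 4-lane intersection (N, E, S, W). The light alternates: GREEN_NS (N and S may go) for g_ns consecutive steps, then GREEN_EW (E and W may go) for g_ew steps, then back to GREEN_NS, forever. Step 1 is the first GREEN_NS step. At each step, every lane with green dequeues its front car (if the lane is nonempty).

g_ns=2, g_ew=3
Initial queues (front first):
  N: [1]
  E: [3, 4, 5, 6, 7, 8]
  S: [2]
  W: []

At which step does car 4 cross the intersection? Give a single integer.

Step 1 [NS]: N:car1-GO,E:wait,S:car2-GO,W:wait | queues: N=0 E=6 S=0 W=0
Step 2 [NS]: N:empty,E:wait,S:empty,W:wait | queues: N=0 E=6 S=0 W=0
Step 3 [EW]: N:wait,E:car3-GO,S:wait,W:empty | queues: N=0 E=5 S=0 W=0
Step 4 [EW]: N:wait,E:car4-GO,S:wait,W:empty | queues: N=0 E=4 S=0 W=0
Step 5 [EW]: N:wait,E:car5-GO,S:wait,W:empty | queues: N=0 E=3 S=0 W=0
Step 6 [NS]: N:empty,E:wait,S:empty,W:wait | queues: N=0 E=3 S=0 W=0
Step 7 [NS]: N:empty,E:wait,S:empty,W:wait | queues: N=0 E=3 S=0 W=0
Step 8 [EW]: N:wait,E:car6-GO,S:wait,W:empty | queues: N=0 E=2 S=0 W=0
Step 9 [EW]: N:wait,E:car7-GO,S:wait,W:empty | queues: N=0 E=1 S=0 W=0
Step 10 [EW]: N:wait,E:car8-GO,S:wait,W:empty | queues: N=0 E=0 S=0 W=0
Car 4 crosses at step 4

4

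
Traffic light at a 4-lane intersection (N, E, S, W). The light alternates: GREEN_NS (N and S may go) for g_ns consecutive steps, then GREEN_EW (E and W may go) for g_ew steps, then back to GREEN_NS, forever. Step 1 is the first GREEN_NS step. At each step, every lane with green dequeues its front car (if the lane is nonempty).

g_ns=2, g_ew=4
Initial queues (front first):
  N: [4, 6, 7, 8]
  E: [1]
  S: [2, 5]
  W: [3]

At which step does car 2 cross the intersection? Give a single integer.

Step 1 [NS]: N:car4-GO,E:wait,S:car2-GO,W:wait | queues: N=3 E=1 S=1 W=1
Step 2 [NS]: N:car6-GO,E:wait,S:car5-GO,W:wait | queues: N=2 E=1 S=0 W=1
Step 3 [EW]: N:wait,E:car1-GO,S:wait,W:car3-GO | queues: N=2 E=0 S=0 W=0
Step 4 [EW]: N:wait,E:empty,S:wait,W:empty | queues: N=2 E=0 S=0 W=0
Step 5 [EW]: N:wait,E:empty,S:wait,W:empty | queues: N=2 E=0 S=0 W=0
Step 6 [EW]: N:wait,E:empty,S:wait,W:empty | queues: N=2 E=0 S=0 W=0
Step 7 [NS]: N:car7-GO,E:wait,S:empty,W:wait | queues: N=1 E=0 S=0 W=0
Step 8 [NS]: N:car8-GO,E:wait,S:empty,W:wait | queues: N=0 E=0 S=0 W=0
Car 2 crosses at step 1

1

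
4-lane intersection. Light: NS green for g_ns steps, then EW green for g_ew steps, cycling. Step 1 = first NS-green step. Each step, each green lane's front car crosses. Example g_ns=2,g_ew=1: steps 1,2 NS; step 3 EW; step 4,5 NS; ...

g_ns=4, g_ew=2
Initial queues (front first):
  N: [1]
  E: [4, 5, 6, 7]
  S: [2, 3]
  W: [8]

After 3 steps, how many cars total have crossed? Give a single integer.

Answer: 3

Derivation:
Step 1 [NS]: N:car1-GO,E:wait,S:car2-GO,W:wait | queues: N=0 E=4 S=1 W=1
Step 2 [NS]: N:empty,E:wait,S:car3-GO,W:wait | queues: N=0 E=4 S=0 W=1
Step 3 [NS]: N:empty,E:wait,S:empty,W:wait | queues: N=0 E=4 S=0 W=1
Cars crossed by step 3: 3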